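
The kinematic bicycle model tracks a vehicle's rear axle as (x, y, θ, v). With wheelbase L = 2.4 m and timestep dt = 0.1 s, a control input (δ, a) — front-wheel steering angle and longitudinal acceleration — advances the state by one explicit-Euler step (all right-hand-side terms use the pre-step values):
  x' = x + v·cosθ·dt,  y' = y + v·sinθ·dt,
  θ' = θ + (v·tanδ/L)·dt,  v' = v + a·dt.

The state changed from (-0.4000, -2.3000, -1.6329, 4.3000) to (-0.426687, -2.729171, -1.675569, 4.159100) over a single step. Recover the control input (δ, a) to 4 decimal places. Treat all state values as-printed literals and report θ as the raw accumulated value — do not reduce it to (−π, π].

a = (v'−v)/dt = (-0.140900)/0.1 = -1.4090
Δθ = θ'−θ = -0.042669;  (v·dt/L) = 4.3000·0.1/2.4 = 0.179167
tan δ = Δθ·L/(v·dt) = -0.238153  →  δ = -0.2338

δ = -0.2338, a = -1.4090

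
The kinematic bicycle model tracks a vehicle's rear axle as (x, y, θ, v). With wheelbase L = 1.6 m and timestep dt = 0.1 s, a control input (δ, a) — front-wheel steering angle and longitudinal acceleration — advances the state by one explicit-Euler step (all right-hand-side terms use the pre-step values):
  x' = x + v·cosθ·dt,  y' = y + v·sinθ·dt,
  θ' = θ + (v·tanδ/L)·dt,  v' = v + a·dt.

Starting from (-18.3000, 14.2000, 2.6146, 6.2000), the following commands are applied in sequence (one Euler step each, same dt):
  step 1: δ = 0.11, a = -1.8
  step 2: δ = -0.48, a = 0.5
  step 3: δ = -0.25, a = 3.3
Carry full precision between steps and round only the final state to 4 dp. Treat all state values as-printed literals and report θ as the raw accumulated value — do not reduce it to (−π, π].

(-19.8406, 15.1738, 2.3646, 6.4000)

after step 1 (δ=0.11, a=-1.8): (-18.835881, 14.511821, 2.657398, 6.020000)
after step 2 (δ=-0.48, a=0.5): (-19.368681, 14.792049, 2.461518, 6.070000)
after step 3 (δ=-0.25, a=3.3): (-19.840639, 15.173762, 2.364648, 6.400000)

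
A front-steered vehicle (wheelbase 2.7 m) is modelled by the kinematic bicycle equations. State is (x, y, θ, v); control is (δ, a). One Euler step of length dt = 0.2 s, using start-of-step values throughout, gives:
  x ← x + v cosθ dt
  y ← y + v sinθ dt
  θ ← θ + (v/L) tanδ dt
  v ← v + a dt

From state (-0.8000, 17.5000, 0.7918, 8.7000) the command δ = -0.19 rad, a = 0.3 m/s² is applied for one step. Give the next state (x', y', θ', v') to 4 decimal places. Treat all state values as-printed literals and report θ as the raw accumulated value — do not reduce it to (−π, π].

x' = -0.8000 + 8.7000·cos(0.7918)·0.2 = 0.4225
y' = 17.5000 + 8.7000·sin(0.7918)·0.2 = 18.7382
θ' = 0.7918 + (8.7000/2.7)·tan(-0.19)·0.2 = 0.6679
v' = 8.7000 + 0.3000·0.2 = 8.7600

(0.4225, 18.7382, 0.6679, 8.7600)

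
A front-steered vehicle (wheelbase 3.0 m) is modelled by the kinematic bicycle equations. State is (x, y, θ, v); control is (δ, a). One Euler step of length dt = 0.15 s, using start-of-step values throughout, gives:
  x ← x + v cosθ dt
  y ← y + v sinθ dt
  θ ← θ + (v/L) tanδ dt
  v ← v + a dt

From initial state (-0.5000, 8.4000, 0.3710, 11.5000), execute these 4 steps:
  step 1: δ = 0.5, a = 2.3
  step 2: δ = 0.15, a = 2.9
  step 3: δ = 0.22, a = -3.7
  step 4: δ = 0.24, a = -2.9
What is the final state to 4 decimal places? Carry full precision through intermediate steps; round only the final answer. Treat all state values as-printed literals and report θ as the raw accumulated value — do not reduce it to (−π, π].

after step 1 (δ=0.5, a=2.3): (1.107640, 9.025395, 0.685124, 11.845000)
after step 2 (δ=0.15, a=2.9): (2.483450, 10.149667, 0.774634, 12.280000)
after step 3 (δ=0.22, a=-3.7): (3.799885, 11.438062, 0.911936, 11.725000)
after step 4 (δ=0.24, a=-2.9): (4.876620, 12.828689, 1.055401, 11.290000)

(4.8766, 12.8287, 1.0554, 11.2900)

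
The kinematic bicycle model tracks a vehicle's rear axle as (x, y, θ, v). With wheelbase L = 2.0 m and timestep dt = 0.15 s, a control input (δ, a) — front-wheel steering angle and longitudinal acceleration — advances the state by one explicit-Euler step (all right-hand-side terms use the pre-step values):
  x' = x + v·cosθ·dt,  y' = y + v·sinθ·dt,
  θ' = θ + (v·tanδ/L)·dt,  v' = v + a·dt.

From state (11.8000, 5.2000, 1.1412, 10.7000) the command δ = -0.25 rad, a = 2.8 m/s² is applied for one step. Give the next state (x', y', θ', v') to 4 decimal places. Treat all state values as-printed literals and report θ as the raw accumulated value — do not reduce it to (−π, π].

(12.4685, 6.6592, 0.9363, 11.1200)

x' = 11.8000 + 10.7000·cos(1.1412)·0.15 = 12.4685
y' = 5.2000 + 10.7000·sin(1.1412)·0.15 = 6.6592
θ' = 1.1412 + (10.7000/2.0)·tan(-0.25)·0.15 = 0.9363
v' = 10.7000 + 2.8000·0.15 = 11.1200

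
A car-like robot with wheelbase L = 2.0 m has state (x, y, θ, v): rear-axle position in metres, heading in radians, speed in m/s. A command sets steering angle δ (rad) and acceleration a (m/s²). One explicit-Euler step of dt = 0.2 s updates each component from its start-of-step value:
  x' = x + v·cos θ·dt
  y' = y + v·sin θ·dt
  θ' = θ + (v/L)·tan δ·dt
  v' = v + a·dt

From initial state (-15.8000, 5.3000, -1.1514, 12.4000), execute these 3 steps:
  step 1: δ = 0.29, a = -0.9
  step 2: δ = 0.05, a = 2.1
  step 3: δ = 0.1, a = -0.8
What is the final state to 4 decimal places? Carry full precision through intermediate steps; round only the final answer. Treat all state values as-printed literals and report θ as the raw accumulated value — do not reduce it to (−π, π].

(-11.1548, -0.3536, -0.5934, 12.4800)

after step 1 (δ=0.29, a=-0.9): (-14.790121, 3.034929, -0.781368, 12.220000)
after step 2 (δ=0.05, a=2.1): (-13.055002, 1.313739, -0.720217, 12.640000)
after step 3 (δ=0.1, a=-0.8): (-11.154799, -0.353598, -0.593394, 12.480000)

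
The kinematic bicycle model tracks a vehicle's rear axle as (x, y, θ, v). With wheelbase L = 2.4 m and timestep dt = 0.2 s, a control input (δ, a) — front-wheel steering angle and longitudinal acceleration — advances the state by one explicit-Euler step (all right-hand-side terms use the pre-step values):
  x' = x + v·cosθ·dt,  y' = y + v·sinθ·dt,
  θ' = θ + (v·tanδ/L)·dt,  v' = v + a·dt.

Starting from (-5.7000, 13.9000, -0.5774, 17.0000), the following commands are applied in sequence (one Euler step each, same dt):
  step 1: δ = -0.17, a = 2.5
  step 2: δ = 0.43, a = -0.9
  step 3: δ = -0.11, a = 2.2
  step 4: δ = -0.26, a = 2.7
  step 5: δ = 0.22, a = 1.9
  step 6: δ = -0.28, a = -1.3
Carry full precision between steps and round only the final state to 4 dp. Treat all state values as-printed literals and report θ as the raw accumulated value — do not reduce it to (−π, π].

after step 1 (δ=-0.17, a=2.5): (-2.851192, 12.044119, -0.820580, 17.500000)
after step 2 (δ=0.43, a=-0.9): (-0.464904, 9.483723, -0.151758, 17.320000)
after step 3 (δ=-0.11, a=2.2): (2.959284, 8.960048, -0.311168, 17.760000)
after step 4 (δ=-0.26, a=2.7): (6.340704, 7.872529, -0.704880, 18.300000)
after step 5 (δ=0.22, a=1.9): (9.128487, 5.501059, -0.363861, 18.680000)
after step 6 (δ=-0.28, a=-1.3): (12.619890, 4.171474, -0.811487, 18.420000)

(12.6199, 4.1715, -0.8115, 18.4200)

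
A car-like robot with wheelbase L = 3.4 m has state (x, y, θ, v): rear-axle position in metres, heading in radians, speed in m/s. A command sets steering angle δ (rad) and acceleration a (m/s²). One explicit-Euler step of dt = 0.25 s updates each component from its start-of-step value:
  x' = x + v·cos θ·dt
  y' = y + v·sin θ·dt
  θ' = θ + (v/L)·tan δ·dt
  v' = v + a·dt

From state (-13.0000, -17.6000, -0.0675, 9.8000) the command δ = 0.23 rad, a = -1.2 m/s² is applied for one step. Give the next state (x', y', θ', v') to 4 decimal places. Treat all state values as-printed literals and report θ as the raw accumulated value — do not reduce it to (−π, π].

x' = -13.0000 + 9.8000·cos(-0.0675)·0.25 = -10.5556
y' = -17.6000 + 9.8000·sin(-0.0675)·0.25 = -17.7652
θ' = -0.0675 + (9.8000/3.4)·tan(0.23)·0.25 = 0.1012
v' = 9.8000 − 1.2000·0.25 = 9.5000

(-10.5556, -17.7652, 0.1012, 9.5000)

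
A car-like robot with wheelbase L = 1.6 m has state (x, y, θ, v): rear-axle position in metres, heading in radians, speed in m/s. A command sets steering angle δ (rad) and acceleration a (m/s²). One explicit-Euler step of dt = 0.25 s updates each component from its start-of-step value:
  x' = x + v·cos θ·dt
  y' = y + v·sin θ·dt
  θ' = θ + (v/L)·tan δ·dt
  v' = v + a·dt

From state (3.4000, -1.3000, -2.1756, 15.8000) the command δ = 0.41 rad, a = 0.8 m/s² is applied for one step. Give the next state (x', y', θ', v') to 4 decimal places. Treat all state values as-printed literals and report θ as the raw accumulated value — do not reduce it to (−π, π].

(1.1540, -4.5493, -1.1026, 16.0000)

x' = 3.4000 + 15.8000·cos(-2.1756)·0.25 = 1.1540
y' = -1.3000 + 15.8000·sin(-2.1756)·0.25 = -4.5493
θ' = -2.1756 + (15.8000/1.6)·tan(0.41)·0.25 = -1.1026
v' = 15.8000 + 0.8000·0.25 = 16.0000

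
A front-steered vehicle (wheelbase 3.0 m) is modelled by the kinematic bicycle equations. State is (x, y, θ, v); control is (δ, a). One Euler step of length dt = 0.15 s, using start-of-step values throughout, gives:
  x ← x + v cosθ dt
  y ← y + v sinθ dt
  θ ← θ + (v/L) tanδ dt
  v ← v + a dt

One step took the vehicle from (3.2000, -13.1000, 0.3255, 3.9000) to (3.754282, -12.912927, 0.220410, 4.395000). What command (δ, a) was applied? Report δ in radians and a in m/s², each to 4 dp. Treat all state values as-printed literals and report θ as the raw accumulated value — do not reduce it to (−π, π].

a = (v'−v)/dt = (0.495000)/0.15 = 3.3000
Δθ = θ'−θ = -0.105090;  (v·dt/L) = 3.9000·0.15/3.0 = 0.195000
tan δ = Δθ·L/(v·dt) = -0.538923  →  δ = -0.4943

δ = -0.4943, a = 3.3000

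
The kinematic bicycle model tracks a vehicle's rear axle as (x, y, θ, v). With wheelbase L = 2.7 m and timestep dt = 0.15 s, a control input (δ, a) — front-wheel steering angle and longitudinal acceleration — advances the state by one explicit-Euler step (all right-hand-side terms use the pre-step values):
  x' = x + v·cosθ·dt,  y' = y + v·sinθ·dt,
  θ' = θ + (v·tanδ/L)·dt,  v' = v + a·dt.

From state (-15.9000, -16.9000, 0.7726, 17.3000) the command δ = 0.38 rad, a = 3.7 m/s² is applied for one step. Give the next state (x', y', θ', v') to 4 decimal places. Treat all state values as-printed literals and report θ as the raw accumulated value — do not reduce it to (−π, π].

x' = -15.9000 + 17.3000·cos(0.7726)·0.15 = -14.0417
y' = -16.9000 + 17.3000·sin(0.7726)·0.15 = -15.0887
θ' = 0.7726 + (17.3000/2.7)·tan(0.38)·0.15 = 1.1565
v' = 17.3000 + 3.7000·0.15 = 17.8550

(-14.0417, -15.0887, 1.1565, 17.8550)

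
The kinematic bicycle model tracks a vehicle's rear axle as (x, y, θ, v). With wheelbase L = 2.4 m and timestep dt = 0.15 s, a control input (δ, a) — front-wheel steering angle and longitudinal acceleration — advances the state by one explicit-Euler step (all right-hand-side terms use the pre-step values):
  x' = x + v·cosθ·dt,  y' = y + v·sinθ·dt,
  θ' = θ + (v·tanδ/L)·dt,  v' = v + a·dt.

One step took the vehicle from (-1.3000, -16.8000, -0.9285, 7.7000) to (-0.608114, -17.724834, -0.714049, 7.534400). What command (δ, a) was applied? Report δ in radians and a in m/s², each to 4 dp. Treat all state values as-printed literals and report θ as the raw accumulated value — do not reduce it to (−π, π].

a = (v'−v)/dt = (-0.165600)/0.15 = -1.1040
Δθ = θ'−θ = 0.214451;  (v·dt/L) = 7.7000·0.15/2.4 = 0.481250
tan δ = Δθ·L/(v·dt) = 0.445612  →  δ = 0.4192

δ = 0.4192, a = -1.1040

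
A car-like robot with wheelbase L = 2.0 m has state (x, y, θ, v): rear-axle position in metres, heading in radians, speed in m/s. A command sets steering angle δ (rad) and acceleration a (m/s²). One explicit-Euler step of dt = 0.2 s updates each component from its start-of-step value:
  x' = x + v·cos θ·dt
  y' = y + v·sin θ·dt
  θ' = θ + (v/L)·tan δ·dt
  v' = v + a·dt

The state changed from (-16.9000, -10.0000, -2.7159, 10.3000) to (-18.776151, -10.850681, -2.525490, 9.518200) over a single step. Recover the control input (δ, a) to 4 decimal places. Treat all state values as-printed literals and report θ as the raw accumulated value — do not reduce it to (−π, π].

δ = 0.1828, a = -3.9090

a = (v'−v)/dt = (-0.781800)/0.2 = -3.9090
Δθ = θ'−θ = 0.190410;  (v·dt/L) = 10.3000·0.2/2.0 = 1.030000
tan δ = Δθ·L/(v·dt) = 0.184864  →  δ = 0.1828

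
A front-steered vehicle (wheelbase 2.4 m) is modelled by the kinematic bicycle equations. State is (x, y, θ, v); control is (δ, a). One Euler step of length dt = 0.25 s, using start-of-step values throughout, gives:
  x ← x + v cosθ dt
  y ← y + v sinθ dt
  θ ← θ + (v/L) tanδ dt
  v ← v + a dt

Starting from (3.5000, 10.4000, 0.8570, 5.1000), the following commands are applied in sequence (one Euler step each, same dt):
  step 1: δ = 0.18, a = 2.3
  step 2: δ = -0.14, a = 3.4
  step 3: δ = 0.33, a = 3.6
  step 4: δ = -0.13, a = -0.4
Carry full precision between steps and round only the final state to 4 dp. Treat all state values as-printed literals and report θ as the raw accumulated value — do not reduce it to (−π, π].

(7.0439, 15.4250, 1.0021, 7.3250)

after step 1 (δ=0.18, a=2.3): (4.334753, 11.363749, 0.953671, 5.675000)
after step 2 (δ=-0.14, a=3.4): (5.155773, 12.520805, 0.870366, 6.525000)
after step 3 (δ=0.33, a=3.6): (6.207190, 13.768001, 1.103176, 7.425000)
after step 4 (δ=-0.13, a=-0.4): (7.043920, 15.424970, 1.002059, 7.325000)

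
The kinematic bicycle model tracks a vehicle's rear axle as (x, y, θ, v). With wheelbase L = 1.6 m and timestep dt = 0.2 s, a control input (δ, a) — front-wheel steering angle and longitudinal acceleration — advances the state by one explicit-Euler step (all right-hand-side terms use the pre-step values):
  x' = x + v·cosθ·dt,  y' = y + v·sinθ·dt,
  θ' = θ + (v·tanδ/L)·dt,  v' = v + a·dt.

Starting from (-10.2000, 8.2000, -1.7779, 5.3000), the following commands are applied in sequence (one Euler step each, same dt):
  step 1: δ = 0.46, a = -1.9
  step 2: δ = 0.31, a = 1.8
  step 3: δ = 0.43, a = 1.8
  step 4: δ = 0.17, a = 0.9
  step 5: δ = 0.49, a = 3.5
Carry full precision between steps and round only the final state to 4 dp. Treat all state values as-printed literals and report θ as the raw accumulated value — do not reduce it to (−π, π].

(-8.5261, 3.4072, -0.4409, 6.5200)

after step 1 (δ=0.46, a=-1.9): (-10.417964, 7.162652, -1.449665, 4.920000)
after step 2 (δ=0.31, a=1.8): (-10.299062, 6.185862, -1.252664, 5.280000)
after step 3 (δ=0.43, a=1.8): (-9.968752, 5.182851, -0.949974, 5.640000)
after step 4 (δ=0.17, a=0.9): (-9.312590, 4.265335, -0.828956, 5.820000)
after step 5 (δ=0.49, a=3.5): (-8.526138, 3.407204, -0.440916, 6.520000)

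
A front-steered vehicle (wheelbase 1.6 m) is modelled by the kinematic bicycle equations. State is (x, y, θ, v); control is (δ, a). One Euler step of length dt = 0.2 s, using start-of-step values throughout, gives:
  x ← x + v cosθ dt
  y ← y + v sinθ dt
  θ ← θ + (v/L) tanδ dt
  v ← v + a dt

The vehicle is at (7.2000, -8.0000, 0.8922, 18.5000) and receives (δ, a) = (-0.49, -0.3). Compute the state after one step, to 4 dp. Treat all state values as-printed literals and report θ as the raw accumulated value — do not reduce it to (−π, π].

(9.5225, -5.1197, -0.3413, 18.4400)

x' = 7.2000 + 18.5000·cos(0.8922)·0.2 = 9.5225
y' = -8.0000 + 18.5000·sin(0.8922)·0.2 = -5.1197
θ' = 0.8922 + (18.5000/1.6)·tan(-0.49)·0.2 = -0.3413
v' = 18.5000 − 0.3000·0.2 = 18.4400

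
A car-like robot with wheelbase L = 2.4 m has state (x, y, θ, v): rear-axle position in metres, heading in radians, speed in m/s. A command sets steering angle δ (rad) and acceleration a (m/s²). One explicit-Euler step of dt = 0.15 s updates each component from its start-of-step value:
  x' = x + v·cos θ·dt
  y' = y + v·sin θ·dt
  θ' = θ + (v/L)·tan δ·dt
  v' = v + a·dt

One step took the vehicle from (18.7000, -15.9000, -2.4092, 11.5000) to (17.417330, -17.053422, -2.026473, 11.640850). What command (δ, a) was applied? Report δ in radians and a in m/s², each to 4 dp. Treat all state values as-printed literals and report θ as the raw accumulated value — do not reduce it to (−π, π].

a = (v'−v)/dt = (0.140850)/0.15 = 0.9390
Δθ = θ'−θ = 0.382727;  (v·dt/L) = 11.5000·0.15/2.4 = 0.718750
tan δ = Δθ·L/(v·dt) = 0.532490  →  δ = 0.4893

δ = 0.4893, a = 0.9390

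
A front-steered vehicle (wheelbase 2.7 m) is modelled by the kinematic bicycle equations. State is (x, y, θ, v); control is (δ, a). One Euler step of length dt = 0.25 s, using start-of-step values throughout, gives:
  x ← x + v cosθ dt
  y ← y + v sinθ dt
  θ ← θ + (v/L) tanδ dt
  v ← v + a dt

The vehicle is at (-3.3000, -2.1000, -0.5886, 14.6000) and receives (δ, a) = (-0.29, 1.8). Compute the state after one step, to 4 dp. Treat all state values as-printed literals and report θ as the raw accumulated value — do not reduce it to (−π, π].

(-0.2642, -4.1265, -0.9920, 15.0500)

x' = -3.3000 + 14.6000·cos(-0.5886)·0.25 = -0.2642
y' = -2.1000 + 14.6000·sin(-0.5886)·0.25 = -4.1265
θ' = -0.5886 + (14.6000/2.7)·tan(-0.29)·0.25 = -0.9920
v' = 14.6000 + 1.8000·0.25 = 15.0500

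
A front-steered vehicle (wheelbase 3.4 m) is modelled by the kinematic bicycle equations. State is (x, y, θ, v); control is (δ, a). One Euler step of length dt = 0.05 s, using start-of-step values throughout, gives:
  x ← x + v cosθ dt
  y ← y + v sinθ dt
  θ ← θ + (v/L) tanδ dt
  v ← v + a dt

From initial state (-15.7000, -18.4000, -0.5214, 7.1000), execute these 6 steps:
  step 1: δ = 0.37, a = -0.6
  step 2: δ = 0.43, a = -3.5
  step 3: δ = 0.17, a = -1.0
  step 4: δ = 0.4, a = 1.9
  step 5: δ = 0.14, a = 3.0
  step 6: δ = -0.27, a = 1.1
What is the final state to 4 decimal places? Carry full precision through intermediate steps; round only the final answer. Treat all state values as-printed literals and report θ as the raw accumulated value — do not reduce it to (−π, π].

(-13.7978, -19.2744, -0.3877, 7.1450)

after step 1 (δ=0.37, a=-0.6): (-15.392171, -18.576824, -0.480903, 7.070000)
after step 2 (δ=0.43, a=-3.5): (-15.078766, -18.740345, -0.433219, 6.895000)
after step 3 (δ=0.17, a=-1.0): (-14.765865, -18.885070, -0.415814, 6.845000)
after step 4 (δ=0.4, a=1.9): (-14.452778, -19.023316, -0.373255, 6.940000)
after step 5 (δ=0.14, a=3.0): (-14.129671, -19.149849, -0.358872, 7.090000)
after step 6 (δ=-0.27, a=1.1): (-13.797755, -19.274356, -0.387729, 7.145000)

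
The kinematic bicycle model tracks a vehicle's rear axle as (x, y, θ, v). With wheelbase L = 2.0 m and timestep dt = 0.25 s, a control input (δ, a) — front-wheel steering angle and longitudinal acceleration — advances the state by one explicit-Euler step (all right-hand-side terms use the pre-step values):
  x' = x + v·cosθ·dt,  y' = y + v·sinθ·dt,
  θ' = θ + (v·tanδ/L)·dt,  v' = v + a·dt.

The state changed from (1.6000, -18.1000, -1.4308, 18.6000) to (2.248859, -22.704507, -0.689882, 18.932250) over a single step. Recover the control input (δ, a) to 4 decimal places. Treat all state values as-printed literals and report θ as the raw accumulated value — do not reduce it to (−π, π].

δ = 0.3085, a = 1.3290

a = (v'−v)/dt = (0.332250)/0.25 = 1.3290
Δθ = θ'−θ = 0.740918;  (v·dt/L) = 18.6000·0.25/2.0 = 2.325000
tan δ = Δθ·L/(v·dt) = 0.318674  →  δ = 0.3085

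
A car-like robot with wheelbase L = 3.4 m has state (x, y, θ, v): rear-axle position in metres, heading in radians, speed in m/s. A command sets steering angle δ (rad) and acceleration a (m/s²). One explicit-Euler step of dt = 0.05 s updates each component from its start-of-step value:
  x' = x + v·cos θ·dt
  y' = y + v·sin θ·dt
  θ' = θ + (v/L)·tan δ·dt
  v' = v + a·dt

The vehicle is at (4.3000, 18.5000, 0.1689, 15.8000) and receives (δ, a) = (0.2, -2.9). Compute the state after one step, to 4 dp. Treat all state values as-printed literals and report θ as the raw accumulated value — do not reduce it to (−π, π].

x' = 4.3000 + 15.8000·cos(0.1689)·0.05 = 5.0788
y' = 18.5000 + 15.8000·sin(0.1689)·0.05 = 18.6328
θ' = 0.1689 + (15.8000/3.4)·tan(0.2)·0.05 = 0.2160
v' = 15.8000 − 2.9000·0.05 = 15.6550

(5.0788, 18.6328, 0.2160, 15.6550)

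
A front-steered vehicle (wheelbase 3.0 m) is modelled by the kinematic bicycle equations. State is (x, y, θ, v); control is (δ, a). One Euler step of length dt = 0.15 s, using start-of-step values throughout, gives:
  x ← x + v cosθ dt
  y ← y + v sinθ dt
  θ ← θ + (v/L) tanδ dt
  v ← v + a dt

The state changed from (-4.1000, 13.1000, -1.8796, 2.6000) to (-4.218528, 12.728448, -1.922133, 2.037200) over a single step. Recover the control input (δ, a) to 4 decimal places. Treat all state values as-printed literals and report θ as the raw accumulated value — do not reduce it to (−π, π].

a = (v'−v)/dt = (-0.562800)/0.15 = -3.7520
Δθ = θ'−θ = -0.042533;  (v·dt/L) = 2.6000·0.15/3.0 = 0.130000
tan δ = Δθ·L/(v·dt) = -0.327177  →  δ = -0.3162

δ = -0.3162, a = -3.7520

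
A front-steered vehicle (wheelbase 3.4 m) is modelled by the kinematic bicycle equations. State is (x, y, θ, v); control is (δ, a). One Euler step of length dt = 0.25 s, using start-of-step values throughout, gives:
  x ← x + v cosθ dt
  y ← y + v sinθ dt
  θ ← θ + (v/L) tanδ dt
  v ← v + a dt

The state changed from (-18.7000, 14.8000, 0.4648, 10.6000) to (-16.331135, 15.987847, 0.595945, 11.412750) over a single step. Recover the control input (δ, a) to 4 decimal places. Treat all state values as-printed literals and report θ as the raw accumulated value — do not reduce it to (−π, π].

δ = 0.1667, a = 3.2510

a = (v'−v)/dt = (0.812750)/0.25 = 3.2510
Δθ = θ'−θ = 0.131145;  (v·dt/L) = 10.6000·0.25/3.4 = 0.779412
tan δ = Δθ·L/(v·dt) = 0.168262  →  δ = 0.1667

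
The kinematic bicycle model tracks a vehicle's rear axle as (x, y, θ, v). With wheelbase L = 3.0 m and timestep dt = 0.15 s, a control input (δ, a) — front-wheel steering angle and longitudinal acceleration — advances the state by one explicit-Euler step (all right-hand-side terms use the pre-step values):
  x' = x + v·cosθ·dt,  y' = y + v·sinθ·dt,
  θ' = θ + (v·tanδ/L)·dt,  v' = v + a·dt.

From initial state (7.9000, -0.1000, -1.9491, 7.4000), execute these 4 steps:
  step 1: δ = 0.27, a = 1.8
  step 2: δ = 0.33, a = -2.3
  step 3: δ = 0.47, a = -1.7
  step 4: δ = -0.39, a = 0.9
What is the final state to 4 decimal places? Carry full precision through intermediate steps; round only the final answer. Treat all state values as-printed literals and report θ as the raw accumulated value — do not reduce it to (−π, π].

(7.0623, -4.3854, -1.6746, 7.2050)

after step 1 (δ=0.27, a=1.8): (7.490027, -1.131515, -1.846699, 7.670000)
after step 2 (δ=0.33, a=-2.3): (7.176613, -2.238502, -1.715341, 7.325000)
after step 3 (δ=0.47, a=-1.7): (7.018347, -3.325794, -1.529299, 7.070000)
after step 4 (δ=-0.39, a=0.9): (7.062342, -4.385381, -1.674607, 7.205000)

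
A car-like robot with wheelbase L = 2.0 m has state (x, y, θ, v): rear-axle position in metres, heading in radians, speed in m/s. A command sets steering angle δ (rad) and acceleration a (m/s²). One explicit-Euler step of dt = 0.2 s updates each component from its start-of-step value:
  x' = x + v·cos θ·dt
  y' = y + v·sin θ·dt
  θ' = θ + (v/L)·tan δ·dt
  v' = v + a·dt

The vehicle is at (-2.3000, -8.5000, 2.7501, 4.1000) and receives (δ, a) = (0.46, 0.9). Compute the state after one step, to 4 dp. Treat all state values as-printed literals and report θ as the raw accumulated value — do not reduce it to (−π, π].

x' = -2.3000 + 4.1000·cos(2.7501)·0.2 = -3.0580
y' = -8.5000 + 4.1000·sin(2.7501)·0.2 = -8.1871
θ' = 2.7501 + (4.1000/2.0)·tan(0.46)·0.2 = 2.9532
v' = 4.1000 + 0.9000·0.2 = 4.2800

(-3.0580, -8.1871, 2.9532, 4.2800)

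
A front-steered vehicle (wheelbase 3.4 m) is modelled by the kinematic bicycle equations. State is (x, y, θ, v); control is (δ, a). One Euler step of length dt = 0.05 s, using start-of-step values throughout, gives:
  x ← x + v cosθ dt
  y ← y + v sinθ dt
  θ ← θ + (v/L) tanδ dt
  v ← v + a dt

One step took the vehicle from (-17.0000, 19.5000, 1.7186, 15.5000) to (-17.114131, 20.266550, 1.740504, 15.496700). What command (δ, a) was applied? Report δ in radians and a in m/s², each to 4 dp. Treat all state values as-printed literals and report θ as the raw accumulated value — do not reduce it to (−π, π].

a = (v'−v)/dt = (-0.003300)/0.05 = -0.0660
Δθ = θ'−θ = 0.021904;  (v·dt/L) = 15.5000·0.05/3.4 = 0.227941
tan δ = Δθ·L/(v·dt) = 0.096095  →  δ = 0.0958

δ = 0.0958, a = -0.0660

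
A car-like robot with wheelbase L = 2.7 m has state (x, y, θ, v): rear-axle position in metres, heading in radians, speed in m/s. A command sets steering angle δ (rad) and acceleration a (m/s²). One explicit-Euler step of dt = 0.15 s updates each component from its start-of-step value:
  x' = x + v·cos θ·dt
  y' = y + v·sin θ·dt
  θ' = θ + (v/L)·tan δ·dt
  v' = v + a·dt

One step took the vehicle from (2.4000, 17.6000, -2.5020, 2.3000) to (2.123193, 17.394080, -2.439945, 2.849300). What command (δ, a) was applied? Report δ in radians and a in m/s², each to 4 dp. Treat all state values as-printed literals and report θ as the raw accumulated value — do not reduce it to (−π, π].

δ = 0.4521, a = 3.6620

a = (v'−v)/dt = (0.549300)/0.15 = 3.6620
Δθ = θ'−θ = 0.062055;  (v·dt/L) = 2.3000·0.15/2.7 = 0.127778
tan δ = Δθ·L/(v·dt) = 0.485648  →  δ = 0.4521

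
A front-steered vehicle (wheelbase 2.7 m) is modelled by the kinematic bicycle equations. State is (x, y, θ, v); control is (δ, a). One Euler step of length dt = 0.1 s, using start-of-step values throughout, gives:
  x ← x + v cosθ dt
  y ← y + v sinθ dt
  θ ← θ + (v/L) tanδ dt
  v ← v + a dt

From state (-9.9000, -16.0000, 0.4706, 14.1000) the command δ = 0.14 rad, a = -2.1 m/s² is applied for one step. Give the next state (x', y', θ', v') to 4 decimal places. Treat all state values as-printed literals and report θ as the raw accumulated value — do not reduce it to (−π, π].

(-8.6433, -15.3607, 0.5442, 13.8900)

x' = -9.9000 + 14.1000·cos(0.4706)·0.1 = -8.6433
y' = -16.0000 + 14.1000·sin(0.4706)·0.1 = -15.3607
θ' = 0.4706 + (14.1000/2.7)·tan(0.14)·0.1 = 0.5442
v' = 14.1000 − 2.1000·0.1 = 13.8900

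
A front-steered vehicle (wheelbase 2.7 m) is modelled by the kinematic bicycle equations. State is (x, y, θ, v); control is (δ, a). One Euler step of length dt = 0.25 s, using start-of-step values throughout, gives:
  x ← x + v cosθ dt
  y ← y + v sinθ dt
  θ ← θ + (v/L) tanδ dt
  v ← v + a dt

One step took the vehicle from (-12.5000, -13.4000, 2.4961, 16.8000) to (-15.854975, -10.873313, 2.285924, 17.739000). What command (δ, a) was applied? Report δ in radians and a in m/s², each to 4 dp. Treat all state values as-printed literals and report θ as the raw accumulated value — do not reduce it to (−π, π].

δ = -0.1343, a = 3.7560

a = (v'−v)/dt = (0.939000)/0.25 = 3.7560
Δθ = θ'−θ = -0.210176;  (v·dt/L) = 16.8000·0.25/2.7 = 1.555556
tan δ = Δθ·L/(v·dt) = -0.135113  →  δ = -0.1343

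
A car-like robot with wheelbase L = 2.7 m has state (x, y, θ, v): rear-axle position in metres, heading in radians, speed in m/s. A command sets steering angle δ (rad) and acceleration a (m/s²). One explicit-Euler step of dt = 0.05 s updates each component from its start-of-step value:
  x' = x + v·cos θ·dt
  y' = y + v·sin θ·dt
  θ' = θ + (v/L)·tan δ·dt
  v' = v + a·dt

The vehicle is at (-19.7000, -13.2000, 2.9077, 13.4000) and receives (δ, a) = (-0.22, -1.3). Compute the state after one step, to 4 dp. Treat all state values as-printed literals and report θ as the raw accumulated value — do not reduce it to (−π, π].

x' = -19.7000 + 13.4000·cos(2.9077)·0.05 = -20.3518
y' = -13.2000 + 13.4000·sin(2.9077)·0.05 = -13.0447
θ' = 2.9077 + (13.4000/2.7)·tan(-0.22)·0.05 = 2.8522
v' = 13.4000 − 1.3000·0.05 = 13.3350

(-20.3518, -13.0447, 2.8522, 13.3350)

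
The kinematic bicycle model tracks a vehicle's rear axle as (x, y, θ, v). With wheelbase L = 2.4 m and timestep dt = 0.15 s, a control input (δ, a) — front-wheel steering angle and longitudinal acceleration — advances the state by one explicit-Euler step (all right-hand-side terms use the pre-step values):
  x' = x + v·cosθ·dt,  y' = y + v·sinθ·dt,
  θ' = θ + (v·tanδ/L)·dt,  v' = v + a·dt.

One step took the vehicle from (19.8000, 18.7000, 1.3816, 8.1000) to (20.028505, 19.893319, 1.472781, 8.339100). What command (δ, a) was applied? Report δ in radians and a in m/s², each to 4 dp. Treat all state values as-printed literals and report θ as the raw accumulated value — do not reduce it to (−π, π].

a = (v'−v)/dt = (0.239100)/0.15 = 1.5940
Δθ = θ'−θ = 0.091181;  (v·dt/L) = 8.1000·0.15/2.4 = 0.506250
tan δ = Δθ·L/(v·dt) = 0.180111  →  δ = 0.1782

δ = 0.1782, a = 1.5940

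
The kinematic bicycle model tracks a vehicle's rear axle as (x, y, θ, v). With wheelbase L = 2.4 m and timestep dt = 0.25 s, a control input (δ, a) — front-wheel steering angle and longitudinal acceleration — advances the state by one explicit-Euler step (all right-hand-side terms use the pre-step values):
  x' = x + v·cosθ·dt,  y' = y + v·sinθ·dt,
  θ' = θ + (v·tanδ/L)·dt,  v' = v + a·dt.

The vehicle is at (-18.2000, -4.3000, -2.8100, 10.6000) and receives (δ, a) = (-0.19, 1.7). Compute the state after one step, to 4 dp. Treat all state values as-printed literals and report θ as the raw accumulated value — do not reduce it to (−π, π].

(-20.7056, -5.1627, -3.0224, 11.0250)

x' = -18.2000 + 10.6000·cos(-2.8100)·0.25 = -20.7056
y' = -4.3000 + 10.6000·sin(-2.8100)·0.25 = -5.1627
θ' = -2.8100 + (10.6000/2.4)·tan(-0.19)·0.25 = -3.0224
v' = 10.6000 + 1.7000·0.25 = 11.0250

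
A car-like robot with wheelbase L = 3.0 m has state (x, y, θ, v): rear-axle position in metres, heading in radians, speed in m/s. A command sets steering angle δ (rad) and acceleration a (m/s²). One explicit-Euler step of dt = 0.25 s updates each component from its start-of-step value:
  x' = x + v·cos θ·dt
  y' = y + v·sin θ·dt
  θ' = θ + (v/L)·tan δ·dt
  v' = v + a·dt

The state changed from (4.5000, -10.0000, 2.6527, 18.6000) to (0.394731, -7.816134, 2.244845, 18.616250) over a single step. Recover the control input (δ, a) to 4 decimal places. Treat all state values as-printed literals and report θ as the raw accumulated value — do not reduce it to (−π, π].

a = (v'−v)/dt = (0.016250)/0.25 = 0.0650
Δθ = θ'−θ = -0.407855;  (v·dt/L) = 18.6000·0.25/3.0 = 1.550000
tan δ = Δθ·L/(v·dt) = -0.263132  →  δ = -0.2573

δ = -0.2573, a = 0.0650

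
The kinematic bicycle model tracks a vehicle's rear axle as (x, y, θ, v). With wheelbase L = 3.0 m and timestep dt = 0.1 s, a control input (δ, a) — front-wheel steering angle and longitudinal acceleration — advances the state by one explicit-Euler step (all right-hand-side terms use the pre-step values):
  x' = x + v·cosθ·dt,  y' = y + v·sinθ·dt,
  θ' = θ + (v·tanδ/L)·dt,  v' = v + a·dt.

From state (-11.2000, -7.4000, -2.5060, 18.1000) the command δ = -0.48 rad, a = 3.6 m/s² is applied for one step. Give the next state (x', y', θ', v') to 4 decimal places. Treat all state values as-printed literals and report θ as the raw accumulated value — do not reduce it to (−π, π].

x' = -11.2000 + 18.1000·cos(-2.5060)·0.1 = -12.6565
y' = -7.4000 + 18.1000·sin(-2.5060)·0.1 = -8.4745
θ' = -2.5060 + (18.1000/3.0)·tan(-0.48)·0.1 = -2.8201
v' = 18.1000 + 3.6000·0.1 = 18.4600

(-12.6565, -8.4745, -2.8201, 18.4600)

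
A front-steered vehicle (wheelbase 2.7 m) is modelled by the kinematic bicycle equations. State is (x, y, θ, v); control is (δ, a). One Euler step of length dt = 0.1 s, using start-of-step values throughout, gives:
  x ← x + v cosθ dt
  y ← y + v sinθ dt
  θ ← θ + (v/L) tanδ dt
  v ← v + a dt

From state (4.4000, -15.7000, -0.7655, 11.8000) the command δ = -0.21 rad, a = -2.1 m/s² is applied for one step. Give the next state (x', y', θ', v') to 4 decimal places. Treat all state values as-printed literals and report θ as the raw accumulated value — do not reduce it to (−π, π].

x' = 4.4000 + 11.8000·cos(-0.7655)·0.1 = 5.2508
y' = -15.7000 + 11.8000·sin(-0.7655)·0.1 = -16.5176
θ' = -0.7655 + (11.8000/2.7)·tan(-0.21)·0.1 = -0.8587
v' = 11.8000 − 2.1000·0.1 = 11.5900

(5.2508, -16.5176, -0.8587, 11.5900)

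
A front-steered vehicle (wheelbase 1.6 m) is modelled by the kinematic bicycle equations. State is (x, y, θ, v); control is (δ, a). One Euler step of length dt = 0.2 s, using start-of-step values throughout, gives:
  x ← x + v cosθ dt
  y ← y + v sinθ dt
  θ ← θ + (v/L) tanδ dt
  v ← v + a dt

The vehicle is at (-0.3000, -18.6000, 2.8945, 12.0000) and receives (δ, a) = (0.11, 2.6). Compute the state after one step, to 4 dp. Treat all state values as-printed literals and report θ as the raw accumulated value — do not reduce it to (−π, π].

(-2.6271, -18.0130, 3.0602, 12.5200)

x' = -0.3000 + 12.0000·cos(2.8945)·0.2 = -2.6271
y' = -18.6000 + 12.0000·sin(2.8945)·0.2 = -18.0130
θ' = 2.8945 + (12.0000/1.6)·tan(0.11)·0.2 = 3.0602
v' = 12.0000 + 2.6000·0.2 = 12.5200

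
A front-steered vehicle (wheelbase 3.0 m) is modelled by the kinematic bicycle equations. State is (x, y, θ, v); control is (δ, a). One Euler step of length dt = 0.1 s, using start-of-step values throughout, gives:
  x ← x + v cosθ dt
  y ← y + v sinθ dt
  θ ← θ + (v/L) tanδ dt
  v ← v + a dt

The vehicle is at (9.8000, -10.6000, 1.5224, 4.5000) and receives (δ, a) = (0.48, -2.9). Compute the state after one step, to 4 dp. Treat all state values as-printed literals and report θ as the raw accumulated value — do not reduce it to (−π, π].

x' = 9.8000 + 4.5000·cos(1.5224)·0.1 = 9.8218
y' = -10.6000 + 4.5000·sin(1.5224)·0.1 = -10.1505
θ' = 1.5224 + (4.5000/3.0)·tan(0.48)·0.1 = 1.6005
v' = 4.5000 − 2.9000·0.1 = 4.2100

(9.8218, -10.1505, 1.6005, 4.2100)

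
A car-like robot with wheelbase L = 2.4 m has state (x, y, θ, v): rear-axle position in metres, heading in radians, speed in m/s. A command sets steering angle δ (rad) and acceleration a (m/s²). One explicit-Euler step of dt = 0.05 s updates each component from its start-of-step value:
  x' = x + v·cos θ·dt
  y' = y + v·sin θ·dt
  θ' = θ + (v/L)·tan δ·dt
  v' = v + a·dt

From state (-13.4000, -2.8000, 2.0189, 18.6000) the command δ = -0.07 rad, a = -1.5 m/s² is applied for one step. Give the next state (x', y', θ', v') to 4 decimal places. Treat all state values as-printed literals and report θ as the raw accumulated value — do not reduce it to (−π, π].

x' = -13.4000 + 18.6000·cos(2.0189)·0.05 = -13.8029
y' = -2.8000 + 18.6000·sin(2.0189)·0.05 = -1.9618
θ' = 2.0189 + (18.6000/2.4)·tan(-0.07)·0.05 = 1.9917
v' = 18.6000 − 1.5000·0.05 = 18.5250

(-13.8029, -1.9618, 1.9917, 18.5250)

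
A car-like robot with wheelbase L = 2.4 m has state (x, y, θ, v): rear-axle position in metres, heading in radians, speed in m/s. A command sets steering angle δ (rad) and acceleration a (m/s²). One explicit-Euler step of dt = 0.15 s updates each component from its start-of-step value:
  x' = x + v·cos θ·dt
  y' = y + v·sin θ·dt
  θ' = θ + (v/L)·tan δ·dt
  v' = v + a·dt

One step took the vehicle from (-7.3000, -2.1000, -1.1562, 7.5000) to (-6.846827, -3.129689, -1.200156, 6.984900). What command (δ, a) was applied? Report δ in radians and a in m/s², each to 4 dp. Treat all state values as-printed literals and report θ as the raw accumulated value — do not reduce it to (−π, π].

δ = -0.0935, a = -3.4340

a = (v'−v)/dt = (-0.515100)/0.15 = -3.4340
Δθ = θ'−θ = -0.043956;  (v·dt/L) = 7.5000·0.15/2.4 = 0.468750
tan δ = Δθ·L/(v·dt) = -0.093773  →  δ = -0.0935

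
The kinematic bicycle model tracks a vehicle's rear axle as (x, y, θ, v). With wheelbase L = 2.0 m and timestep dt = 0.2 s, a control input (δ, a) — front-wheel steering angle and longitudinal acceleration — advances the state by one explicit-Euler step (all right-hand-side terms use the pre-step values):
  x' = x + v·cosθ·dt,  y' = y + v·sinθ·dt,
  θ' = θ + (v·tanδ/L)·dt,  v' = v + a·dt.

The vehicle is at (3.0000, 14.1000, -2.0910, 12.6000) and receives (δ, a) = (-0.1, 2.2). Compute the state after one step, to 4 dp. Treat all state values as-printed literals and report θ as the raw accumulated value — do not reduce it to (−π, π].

x' = 3.0000 + 12.6000·cos(-2.0910)·0.2 = 1.7474
y' = 14.1000 + 12.6000·sin(-2.0910)·0.2 = 11.9134
θ' = -2.0910 + (12.6000/2.0)·tan(-0.1)·0.2 = -2.2174
v' = 12.6000 + 2.2000·0.2 = 13.0400

(1.7474, 11.9134, -2.2174, 13.0400)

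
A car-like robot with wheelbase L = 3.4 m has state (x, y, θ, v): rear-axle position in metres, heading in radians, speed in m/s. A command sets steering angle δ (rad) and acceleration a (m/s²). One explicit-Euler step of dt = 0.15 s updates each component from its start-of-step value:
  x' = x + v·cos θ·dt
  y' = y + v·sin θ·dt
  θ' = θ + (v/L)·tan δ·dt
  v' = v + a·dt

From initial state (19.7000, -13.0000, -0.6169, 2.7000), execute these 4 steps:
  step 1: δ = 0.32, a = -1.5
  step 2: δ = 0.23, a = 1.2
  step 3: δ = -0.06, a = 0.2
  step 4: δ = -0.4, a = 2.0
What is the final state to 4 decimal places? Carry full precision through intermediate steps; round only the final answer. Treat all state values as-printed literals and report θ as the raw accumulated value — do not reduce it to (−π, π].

after step 1 (δ=0.32, a=-1.5): (20.030349, -13.234296, -0.577426, 2.475000)
after step 2 (δ=0.23, a=1.2): (20.341408, -13.436950, -0.551859, 2.655000)
after step 3 (δ=-0.06, a=0.2): (20.680538, -13.645741, -0.558896, 2.685000)
after step 4 (δ=-0.4, a=2.0): (21.022006, -13.859299, -0.608978, 2.985000)

(21.0220, -13.8593, -0.6090, 2.9850)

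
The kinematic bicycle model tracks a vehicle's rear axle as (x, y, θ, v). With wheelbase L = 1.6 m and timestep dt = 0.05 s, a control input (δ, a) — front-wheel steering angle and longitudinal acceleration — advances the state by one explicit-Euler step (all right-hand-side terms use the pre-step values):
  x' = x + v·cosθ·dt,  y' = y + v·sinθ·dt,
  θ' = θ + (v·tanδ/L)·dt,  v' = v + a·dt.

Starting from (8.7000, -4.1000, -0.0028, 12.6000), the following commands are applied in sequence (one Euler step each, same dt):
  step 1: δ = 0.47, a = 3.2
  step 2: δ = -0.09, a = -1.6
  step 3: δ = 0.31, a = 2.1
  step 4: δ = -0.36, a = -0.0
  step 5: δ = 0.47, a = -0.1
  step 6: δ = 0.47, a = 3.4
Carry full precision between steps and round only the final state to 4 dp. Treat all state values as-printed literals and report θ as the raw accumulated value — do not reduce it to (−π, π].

after step 1 (δ=0.47, a=3.2): (9.329998, -4.101764, 0.197212, 12.760000)
after step 2 (δ=-0.09, a=-1.6): (9.955631, -3.976757, 0.161227, 12.680000)
after step 3 (δ=0.31, a=2.1): (10.581409, -3.874981, 0.288157, 12.785000)
after step 4 (δ=-0.36, a=-0.0): (11.194302, -3.693316, 0.137772, 12.785000)
after step 5 (δ=0.47, a=-0.1): (11.827495, -3.605524, 0.340720, 12.780000)
after step 6 (δ=0.47, a=3.4): (12.429761, -3.391992, 0.543589, 12.950000)

(12.4298, -3.3920, 0.5436, 12.9500)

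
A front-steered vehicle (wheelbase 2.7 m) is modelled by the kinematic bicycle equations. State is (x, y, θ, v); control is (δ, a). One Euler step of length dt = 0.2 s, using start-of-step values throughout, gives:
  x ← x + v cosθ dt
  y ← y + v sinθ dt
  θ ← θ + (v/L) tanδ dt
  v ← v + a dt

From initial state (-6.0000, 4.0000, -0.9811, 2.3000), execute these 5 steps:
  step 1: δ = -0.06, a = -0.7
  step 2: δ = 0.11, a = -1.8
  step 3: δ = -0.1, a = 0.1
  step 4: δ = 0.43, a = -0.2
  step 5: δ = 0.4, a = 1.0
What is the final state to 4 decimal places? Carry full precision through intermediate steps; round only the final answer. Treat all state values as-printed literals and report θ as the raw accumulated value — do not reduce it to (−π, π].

(-4.8904, 2.3704, -0.8695, 1.9800)

after step 1 (δ=-0.06, a=-0.7): (-5.744190, 3.617690, -0.991335, 2.160000)
after step 2 (δ=0.11, a=-1.8): (-5.507638, 3.256210, -0.973663, 1.800000)
after step 3 (δ=-0.1, a=0.1): (-5.305220, 2.958508, -0.987041, 1.820000)
after step 4 (δ=0.43, a=-0.2): (-5.104597, 2.654787, -0.925212, 1.780000)
after step 5 (δ=0.4, a=1.0): (-4.890404, 2.370432, -0.869466, 1.980000)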